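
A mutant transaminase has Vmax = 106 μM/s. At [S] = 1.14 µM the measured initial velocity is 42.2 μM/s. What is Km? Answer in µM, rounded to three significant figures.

From v = Vmax[S]/(Km+[S]), Km = [S](Vmax − v)/v.
Km = 1.14 × (106 − 42.2) / 42.2 = 72.73/42.2 = 1.72 µM.

1.72 µM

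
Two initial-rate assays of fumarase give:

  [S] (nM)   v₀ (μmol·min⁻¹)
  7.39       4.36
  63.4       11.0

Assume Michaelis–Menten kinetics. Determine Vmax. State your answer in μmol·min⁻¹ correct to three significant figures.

In reciprocal form, 1/v = (Km/Vmax)·(1/[S]) + 1/Vmax. The two points give (1/[S], 1/v) = (0.1353, 0.2294) and (0.01577, 0.09091).
Slope = (0.2294 − 0.09091)/(0.1353 − 0.01577) = 1.158; intercept = 0.2294 − 1.158×0.1353 = 0.07264.
Vmax = 1/intercept = 13.8 μmol·min⁻¹; Km = slope × Vmax = 1.158 × 13.8 = 15.9 nM.

13.8 μmol·min⁻¹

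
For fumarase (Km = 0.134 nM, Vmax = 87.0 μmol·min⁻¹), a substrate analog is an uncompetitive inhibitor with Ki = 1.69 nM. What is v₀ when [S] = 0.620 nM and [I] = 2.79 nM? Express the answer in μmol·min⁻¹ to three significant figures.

With α = 1 + [I]/Ki = 1 + 2.79/1.69 = 2.651, the uncompetitive rate law is v = (Vmax/α)·[S] / (Km/α + [S]).
v = (87.0/2.651)×0.620 / (0.134/2.651 + 0.620) = 20.35/0.6705 = 30.3 μmol·min⁻¹.

30.3 μmol·min⁻¹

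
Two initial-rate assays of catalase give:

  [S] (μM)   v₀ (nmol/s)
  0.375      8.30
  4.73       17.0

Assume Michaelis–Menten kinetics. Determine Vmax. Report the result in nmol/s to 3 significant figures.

18.7 nmol/s

From v = Vmax[S]/(Km+[S]), each point gives Vmax = v(Km+[S])/[S].
Equating: 8.30(Km+0.375)/0.375 = 17.0(Km+4.73)/4.73.
22.13·Km + 8.30 = 3.594·Km + 17.0, so (22.13 − 3.594)·Km = 17.0 − 8.30.
Km = 8.700/18.54 = 0.469 μM; then Vmax = 8.30(0.469+0.375)/0.375 = 18.7 nmol/s.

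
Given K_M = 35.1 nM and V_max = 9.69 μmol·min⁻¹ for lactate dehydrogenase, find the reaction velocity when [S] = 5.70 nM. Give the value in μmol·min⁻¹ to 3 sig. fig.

1.35 μmol·min⁻¹

v = Vmax·[S]/(Km + [S]) = 9.69 × 5.70 / (35.1 + 5.70)
  = 55.23 / 40.80 = 1.35 μmol·min⁻¹.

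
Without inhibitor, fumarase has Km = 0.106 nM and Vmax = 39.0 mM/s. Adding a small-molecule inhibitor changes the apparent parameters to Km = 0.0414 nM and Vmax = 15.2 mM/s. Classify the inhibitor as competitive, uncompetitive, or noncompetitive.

uncompetitive

Both Km and Vmax decrease by the same factor (~2.56-fold) — characteristic of uncompetitive inhibition.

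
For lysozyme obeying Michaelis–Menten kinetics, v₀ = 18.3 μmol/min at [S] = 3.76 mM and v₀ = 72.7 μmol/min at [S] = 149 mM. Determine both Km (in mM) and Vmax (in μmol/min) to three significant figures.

In reciprocal form, 1/v = (Km/Vmax)·(1/[S]) + 1/Vmax. The two points give (1/[S], 1/v) = (0.2660, 0.05464) and (0.006711, 0.01376).
Slope = (0.05464 − 0.01376)/(0.2660 − 0.006711) = 0.1577; intercept = 0.05464 − 0.1577×0.2660 = 0.01270.
Vmax = 1/intercept = 78.8 μmol/min; Km = slope × Vmax = 0.1577 × 78.8 = 12.4 mM.

Km = 12.4 mM; Vmax = 78.8 μmol/min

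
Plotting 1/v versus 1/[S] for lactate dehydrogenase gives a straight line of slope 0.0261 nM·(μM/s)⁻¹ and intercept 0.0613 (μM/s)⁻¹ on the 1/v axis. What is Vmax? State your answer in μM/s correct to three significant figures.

16.3 μM/s

The y-intercept of a Lineweaver–Burk plot equals 1/Vmax, so Vmax = 1/0.0613 = 16.3 μM/s.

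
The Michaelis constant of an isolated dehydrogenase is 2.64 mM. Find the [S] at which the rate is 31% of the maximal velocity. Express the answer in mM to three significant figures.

v/Vmax = [S]/(Km+[S]) = 0.31, so [S] = Km·0.31/(1 − 0.31) = 2.64 × 0.4493.
[S] = 1.19 mM.

1.19 mM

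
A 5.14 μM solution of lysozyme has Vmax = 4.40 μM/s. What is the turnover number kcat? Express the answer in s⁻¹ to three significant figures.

0.856 s⁻¹

kcat = Vmax/[E]total = 4.40 μM/s / 5.14 μM = 0.856 s⁻¹.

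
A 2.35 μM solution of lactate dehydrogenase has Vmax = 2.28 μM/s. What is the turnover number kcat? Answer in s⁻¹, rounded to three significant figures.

0.970 s⁻¹

kcat = Vmax/[E]total = 2.28 μM/s / 2.35 μM = 0.970 s⁻¹.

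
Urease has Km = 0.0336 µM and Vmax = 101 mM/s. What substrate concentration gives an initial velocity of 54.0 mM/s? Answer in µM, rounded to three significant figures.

0.0386 µM

Rearranging v = Vmax[S]/(Km+[S]) gives [S] = Km·v/(Vmax − v).
[S] = 0.0336 × 54.0 / (101 − 54.0) = 1.814/47.00 = 0.0386 µM.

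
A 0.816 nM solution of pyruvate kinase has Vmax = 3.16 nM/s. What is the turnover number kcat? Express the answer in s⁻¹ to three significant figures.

3.87 s⁻¹

kcat = Vmax/[E]total = 3.16 nM/s / 0.816 nM = 3.87 s⁻¹.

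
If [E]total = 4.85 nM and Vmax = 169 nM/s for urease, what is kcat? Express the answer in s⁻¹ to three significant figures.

kcat = Vmax/[E]total = 169 nM/s / 4.85 nM = 34.8 s⁻¹.

34.8 s⁻¹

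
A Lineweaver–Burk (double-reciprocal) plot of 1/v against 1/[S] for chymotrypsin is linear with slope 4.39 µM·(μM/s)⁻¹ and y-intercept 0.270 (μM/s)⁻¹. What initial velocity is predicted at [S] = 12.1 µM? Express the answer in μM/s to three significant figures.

1.58 μM/s

The y-intercept is 1/Vmax, so Vmax = 1/0.270 = 3.70 μM/s.
The slope is Km/Vmax, so Km = 4.39 × 3.70 = 16.3 µM.
Then v = 3.70 × 12.1/(16.3 + 12.1) = 1.58 μM/s.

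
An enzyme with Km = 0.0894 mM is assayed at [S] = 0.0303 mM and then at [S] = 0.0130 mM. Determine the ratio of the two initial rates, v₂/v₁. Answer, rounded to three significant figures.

Since Vmax cancels, v₂/v₁ = [S]₂(Km+[S]₁) / [S]₁(Km+[S]₂).
= 0.0130×(0.0894+0.0303) / (0.0303×(0.0894+0.0130)) = 0.001556/0.003103 = 0.502.

0.502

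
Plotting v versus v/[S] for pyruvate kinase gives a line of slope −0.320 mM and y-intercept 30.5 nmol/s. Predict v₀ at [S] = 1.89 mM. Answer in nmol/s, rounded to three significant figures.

In the Eadie–Hofstee form v = Vmax − Km·(v/[S]), the slope is −Km and the intercept is Vmax, so Km = 0.320 mM and Vmax = 30.5 nmol/s.
v = 30.5 × 1.89/(0.320 + 1.89) = 26.1 nmol/s.

26.1 nmol/s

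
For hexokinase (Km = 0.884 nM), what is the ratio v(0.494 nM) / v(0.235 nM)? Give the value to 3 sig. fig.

1.71

Since Vmax cancels, v₂/v₁ = [S]₂(Km+[S]₁) / [S]₁(Km+[S]₂).
= 0.494×(0.884+0.235) / (0.235×(0.884+0.494)) = 0.5528/0.3238 = 1.71.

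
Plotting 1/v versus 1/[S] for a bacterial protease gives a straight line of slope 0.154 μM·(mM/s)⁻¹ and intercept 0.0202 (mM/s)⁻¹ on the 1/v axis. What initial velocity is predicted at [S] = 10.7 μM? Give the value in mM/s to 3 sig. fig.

The y-intercept is 1/Vmax, so Vmax = 1/0.0202 = 49.5 mM/s.
The slope is Km/Vmax, so Km = 0.154 × 49.5 = 7.62 μM.
Then v = 49.5 × 10.7/(7.62 + 10.7) = 28.9 mM/s.

28.9 mM/s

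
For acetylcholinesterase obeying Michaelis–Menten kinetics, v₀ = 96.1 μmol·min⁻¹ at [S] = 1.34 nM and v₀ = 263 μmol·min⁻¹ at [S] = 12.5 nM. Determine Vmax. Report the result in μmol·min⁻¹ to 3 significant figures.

332 μmol·min⁻¹

From v = Vmax[S]/(Km+[S]), each point gives Vmax = v(Km+[S])/[S].
Equating: 96.1(Km+1.34)/1.34 = 263(Km+12.5)/12.5.
71.72·Km + 96.1 = 21.04·Km + 263, so (71.72 − 21.04)·Km = 263 − 96.1.
Km = 166.9/50.68 = 3.29 nM; then Vmax = 96.1(3.29+1.34)/1.34 = 332 μmol·min⁻¹.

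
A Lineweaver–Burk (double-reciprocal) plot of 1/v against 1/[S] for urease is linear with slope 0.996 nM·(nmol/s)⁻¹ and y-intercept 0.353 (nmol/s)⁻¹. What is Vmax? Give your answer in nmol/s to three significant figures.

The y-intercept of a Lineweaver–Burk plot equals 1/Vmax, so Vmax = 1/0.353 = 2.83 nmol/s.

2.83 nmol/s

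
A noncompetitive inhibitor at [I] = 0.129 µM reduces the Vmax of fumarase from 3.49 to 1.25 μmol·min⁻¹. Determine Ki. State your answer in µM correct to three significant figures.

0.0720 µM

Noncompetitive: Vmax,app = Vmax/α with α = 1 + [I]/Ki.
α = Vmax/Vmax,app = 3.49/1.25 = 2.792.
Since α = 1 + [I]/Ki, [I]/Ki = 2.792 − 1 = 1.792 and Ki = 0.129/1.792 = 0.0720 µM.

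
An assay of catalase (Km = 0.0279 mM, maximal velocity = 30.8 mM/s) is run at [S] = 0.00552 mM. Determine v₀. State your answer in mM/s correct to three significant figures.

[S]/(Km+[S]) = 0.00552/0.03342 = 0.1652, the fractional saturation.
v = 0.1652 × Vmax = 0.1652 × 30.8 = 5.09 mM/s.

5.09 mM/s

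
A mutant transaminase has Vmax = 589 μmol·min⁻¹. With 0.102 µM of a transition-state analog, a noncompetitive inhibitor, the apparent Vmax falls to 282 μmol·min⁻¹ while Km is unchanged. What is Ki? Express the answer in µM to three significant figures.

Noncompetitive: Vmax,app = Vmax/α with α = 1 + [I]/Ki.
α = Vmax/Vmax,app = 589/282 = 2.089.
Ki = [I]/(α − 1) = 0.102/1.089 = 0.0937 µM.

0.0937 µM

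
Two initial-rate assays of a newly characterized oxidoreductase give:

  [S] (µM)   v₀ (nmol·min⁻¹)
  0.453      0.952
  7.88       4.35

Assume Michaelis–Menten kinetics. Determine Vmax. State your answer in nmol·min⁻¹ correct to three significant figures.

In reciprocal form, 1/v = (Km/Vmax)·(1/[S]) + 1/Vmax. The two points give (1/[S], 1/v) = (2.208, 1.050) and (0.1269, 0.2299).
Slope = (1.050 − 0.2299)/(2.208 − 0.1269) = 0.3944; intercept = 1.050 − 0.3944×2.208 = 0.1798.
Vmax = 1/intercept = 5.56 nmol·min⁻¹; Km = slope × Vmax = 0.3944 × 5.56 = 2.19 µM.

5.56 nmol·min⁻¹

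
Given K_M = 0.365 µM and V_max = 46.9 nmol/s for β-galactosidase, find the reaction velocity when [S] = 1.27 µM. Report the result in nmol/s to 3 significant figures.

36.4 nmol/s

v = Vmax·[S]/(Km + [S]) = 46.9 × 1.27 / (0.365 + 1.27)
  = 59.56 / 1.635 = 36.4 nmol/s.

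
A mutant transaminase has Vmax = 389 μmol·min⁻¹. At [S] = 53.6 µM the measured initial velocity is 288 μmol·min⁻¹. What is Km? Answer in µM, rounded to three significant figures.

18.8 µM

From v = Vmax[S]/(Km+[S]), Km = [S](Vmax − v)/v.
Km = 53.6 × (389 − 288) / 288 = 5414/288 = 18.8 µM.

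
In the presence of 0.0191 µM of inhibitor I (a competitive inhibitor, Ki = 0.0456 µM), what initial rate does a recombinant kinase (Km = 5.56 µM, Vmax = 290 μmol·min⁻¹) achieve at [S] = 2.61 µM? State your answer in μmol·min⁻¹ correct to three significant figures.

α = 1 + [I]/Ki = 1 + 0.0191/0.0456 = 1.419.
For a competitive inhibitor, Vmax is unchanged and the apparent Km becomes α·Km: Km,app = 7.89 µM, Vmax,app = 290 μmol·min⁻¹.
v = Vmax,app·[S]/(Km,app + [S]) = 290 × 2.61/(7.89 + 2.61) = 72.1 μmol·min⁻¹.

72.1 μmol·min⁻¹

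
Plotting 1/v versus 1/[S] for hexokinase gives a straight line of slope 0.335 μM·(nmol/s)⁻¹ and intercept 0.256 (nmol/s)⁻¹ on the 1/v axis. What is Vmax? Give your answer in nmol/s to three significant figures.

The y-intercept of a Lineweaver–Burk plot equals 1/Vmax, so Vmax = 1/0.256 = 3.91 nmol/s.

3.91 nmol/s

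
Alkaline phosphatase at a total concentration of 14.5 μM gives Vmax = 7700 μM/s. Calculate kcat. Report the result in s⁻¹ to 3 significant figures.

531 s⁻¹

kcat = Vmax/[E]total = 7700 μM/s / 14.5 μM = 531 s⁻¹.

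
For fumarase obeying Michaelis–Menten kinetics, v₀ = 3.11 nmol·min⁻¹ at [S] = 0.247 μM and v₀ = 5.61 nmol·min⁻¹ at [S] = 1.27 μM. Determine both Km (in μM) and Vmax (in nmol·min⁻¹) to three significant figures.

Km = 0.306 μM; Vmax = 6.96 nmol·min⁻¹

In reciprocal form, 1/v = (Km/Vmax)·(1/[S]) + 1/Vmax. The two points give (1/[S], 1/v) = (4.049, 0.3215) and (0.7874, 0.1783).
Slope = (0.3215 − 0.1783)/(4.049 − 0.7874) = 0.04394; intercept = 0.3215 − 0.04394×4.049 = 0.1437.
Vmax = 1/intercept = 6.96 nmol·min⁻¹; Km = slope × Vmax = 0.04394 × 6.96 = 0.306 μM.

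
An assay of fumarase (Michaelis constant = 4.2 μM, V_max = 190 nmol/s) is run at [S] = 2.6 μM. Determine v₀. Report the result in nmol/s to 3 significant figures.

72.6 nmol/s

v = Vmax·[S]/(Km + [S]) = 190 × 2.6 / (4.2 + 2.6)
  = 494.0 / 6.800 = 72.6 nmol/s.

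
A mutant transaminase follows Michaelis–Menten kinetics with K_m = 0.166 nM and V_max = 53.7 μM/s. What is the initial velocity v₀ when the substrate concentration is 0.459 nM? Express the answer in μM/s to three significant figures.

39.4 μM/s

[S]/(Km+[S]) = 0.459/0.6250 = 0.7344, the fractional saturation.
v = 0.7344 × Vmax = 0.7344 × 53.7 = 39.4 μM/s.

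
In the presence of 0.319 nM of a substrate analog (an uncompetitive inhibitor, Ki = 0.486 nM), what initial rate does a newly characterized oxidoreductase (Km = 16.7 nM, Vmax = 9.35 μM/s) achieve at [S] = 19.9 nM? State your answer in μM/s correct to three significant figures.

With α = 1 + [I]/Ki = 1 + 0.319/0.486 = 1.656, the uncompetitive rate law is v = (Vmax/α)·[S] / (Km/α + [S]).
v = (9.35/1.656)×19.9 / (16.7/1.656 + 19.9) = 112.3/29.98 = 3.75 μM/s.

3.75 μM/s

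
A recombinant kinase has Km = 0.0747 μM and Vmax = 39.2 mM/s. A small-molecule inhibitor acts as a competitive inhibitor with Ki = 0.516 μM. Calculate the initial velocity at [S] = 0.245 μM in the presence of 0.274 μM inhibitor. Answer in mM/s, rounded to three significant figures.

26.7 mM/s

α = 1 + [I]/Ki = 1 + 0.274/0.516 = 1.531.
For a competitive inhibitor, Vmax is unchanged and the apparent Km becomes α·Km: Km,app = 0.114 μM, Vmax,app = 39.2 mM/s.
v = Vmax,app·[S]/(Km,app + [S]) = 39.2 × 0.245/(0.114 + 0.245) = 26.7 mM/s.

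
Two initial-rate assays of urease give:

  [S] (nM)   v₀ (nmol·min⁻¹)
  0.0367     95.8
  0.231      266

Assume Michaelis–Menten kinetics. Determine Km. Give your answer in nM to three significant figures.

0.117 nM

In reciprocal form, 1/v = (Km/Vmax)·(1/[S]) + 1/Vmax. The two points give (1/[S], 1/v) = (27.25, 0.01044) and (4.329, 0.003759).
Slope = (0.01044 − 0.003759)/(27.25 − 4.329) = 0.0002914; intercept = 0.01044 − 0.0002914×27.25 = 0.002498.
Vmax = 1/intercept = 400 nmol·min⁻¹; Km = slope × Vmax = 0.0002914 × 400 = 0.117 nM.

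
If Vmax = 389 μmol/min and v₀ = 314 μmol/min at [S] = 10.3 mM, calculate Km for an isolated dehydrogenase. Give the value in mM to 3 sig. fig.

From v = Vmax[S]/(Km+[S]), Km = [S](Vmax − v)/v.
Km = 10.3 × (389 − 314) / 314 = 772.5/314 = 2.46 mM.

2.46 mM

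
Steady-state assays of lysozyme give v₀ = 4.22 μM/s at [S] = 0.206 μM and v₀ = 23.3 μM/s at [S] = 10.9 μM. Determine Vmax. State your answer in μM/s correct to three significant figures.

In reciprocal form, 1/v = (Km/Vmax)·(1/[S]) + 1/Vmax. The two points give (1/[S], 1/v) = (4.854, 0.2370) and (0.09174, 0.04292).
Slope = (0.2370 − 0.04292)/(4.854 − 0.09174) = 0.04074; intercept = 0.2370 − 0.04074×4.854 = 0.03918.
Vmax = 1/intercept = 25.5 μM/s; Km = slope × Vmax = 0.04074 × 25.5 = 1.04 μM.

25.5 μM/s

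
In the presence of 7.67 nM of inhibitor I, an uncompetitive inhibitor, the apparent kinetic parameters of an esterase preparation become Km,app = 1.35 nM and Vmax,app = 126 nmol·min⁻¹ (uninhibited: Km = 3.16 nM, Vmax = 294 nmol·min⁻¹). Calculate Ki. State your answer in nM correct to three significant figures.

Uncompetitive: Vmax,app = Vmax/α (and Km,app = Km/α) with α = 1 + [I]/Ki.
α = Vmax/Vmax,app = 294/126 = 2.333.
Since α = 1 + [I]/Ki, [I]/Ki = 2.333 − 1 = 1.333 and Ki = 7.67/1.333 = 5.75 nM.

5.75 nM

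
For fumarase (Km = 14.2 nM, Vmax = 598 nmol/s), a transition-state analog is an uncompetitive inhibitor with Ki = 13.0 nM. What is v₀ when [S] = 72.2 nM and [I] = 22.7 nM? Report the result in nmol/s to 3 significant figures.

203 nmol/s

α = 1 + [I]/Ki = 1 + 22.7/13.0 = 2.746.
For an uncompetitive inhibitor, both parameters are divided by α, giving Vmax/α and Km/α: Km,app = 5.17 nM, Vmax,app = 218 nmol/s.
v = Vmax,app·[S]/(Km,app + [S]) = 218 × 72.2/(5.17 + 72.2) = 203 nmol/s.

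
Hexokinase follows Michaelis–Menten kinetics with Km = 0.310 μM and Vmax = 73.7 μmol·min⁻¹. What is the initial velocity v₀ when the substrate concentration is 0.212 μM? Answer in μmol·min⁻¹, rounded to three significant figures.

v = Vmax·[S]/(Km + [S]) = 73.7 × 0.212 / (0.310 + 0.212)
  = 15.62 / 0.5220 = 29.9 μmol·min⁻¹.

29.9 μmol·min⁻¹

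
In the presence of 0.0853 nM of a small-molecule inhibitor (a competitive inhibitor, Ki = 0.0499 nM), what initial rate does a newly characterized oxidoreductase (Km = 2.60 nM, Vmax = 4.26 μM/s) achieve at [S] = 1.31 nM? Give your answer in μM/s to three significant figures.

α = 1 + [I]/Ki = 1 + 0.0853/0.0499 = 2.709.
For a competitive inhibitor, Vmax is unchanged and the apparent Km becomes α·Km: Km,app = 7.04 nM, Vmax,app = 4.26 μM/s.
v = Vmax,app·[S]/(Km,app + [S]) = 4.26 × 1.31/(7.04 + 1.31) = 0.668 μM/s.

0.668 μM/s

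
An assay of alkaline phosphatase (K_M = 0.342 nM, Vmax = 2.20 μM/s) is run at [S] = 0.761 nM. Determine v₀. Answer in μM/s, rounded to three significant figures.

1.52 μM/s

v = Vmax·[S]/(Km + [S]) = 2.20 × 0.761 / (0.342 + 0.761)
  = 1.674 / 1.103 = 1.52 μM/s.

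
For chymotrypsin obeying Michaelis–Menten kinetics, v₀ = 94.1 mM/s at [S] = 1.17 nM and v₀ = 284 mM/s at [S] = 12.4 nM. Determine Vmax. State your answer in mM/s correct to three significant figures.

From v = Vmax[S]/(Km+[S]), each point gives Vmax = v(Km+[S])/[S].
Equating: 94.1(Km+1.17)/1.17 = 284(Km+12.4)/12.4.
80.43·Km + 94.1 = 22.90·Km + 284, so (80.43 − 22.90)·Km = 284 − 94.1.
Km = 189.9/57.52 = 3.30 nM; then Vmax = 94.1(3.30+1.17)/1.17 = 360 mM/s.

360 mM/s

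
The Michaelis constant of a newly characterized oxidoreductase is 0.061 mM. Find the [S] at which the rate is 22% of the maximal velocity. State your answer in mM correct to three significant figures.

0.0172 mM

v/Vmax = [S]/(Km+[S]) = 0.22, so [S] = Km·0.22/(1 − 0.22) = 0.061 × 0.2821.
[S] = 0.0172 mM.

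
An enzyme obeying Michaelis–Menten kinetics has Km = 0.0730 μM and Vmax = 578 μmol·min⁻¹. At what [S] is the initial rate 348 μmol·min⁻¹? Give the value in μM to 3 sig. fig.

0.110 μM

Rearranging v = Vmax[S]/(Km+[S]) gives [S] = Km·v/(Vmax − v).
[S] = 0.0730 × 348 / (578 − 348) = 25.40/230.0 = 0.110 μM.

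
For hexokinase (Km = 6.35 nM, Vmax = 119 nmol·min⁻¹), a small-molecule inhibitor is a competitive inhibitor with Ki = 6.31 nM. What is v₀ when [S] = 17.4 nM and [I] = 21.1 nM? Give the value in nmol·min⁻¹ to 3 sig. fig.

With α = 1 + [I]/Ki = 1 + 21.1/6.31 = 4.344, the competitive rate law is v = Vmax[S] / (αKm + [S]).
v = 119×17.4 / (4.344×6.35 + 17.4) = 2071/44.98 = 46.0 nmol·min⁻¹.

46.0 nmol·min⁻¹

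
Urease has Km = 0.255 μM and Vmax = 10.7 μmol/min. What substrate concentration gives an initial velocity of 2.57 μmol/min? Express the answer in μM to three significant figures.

0.0806 μM

Rearranging v = Vmax[S]/(Km+[S]) gives [S] = Km·v/(Vmax − v).
[S] = 0.255 × 2.57 / (10.7 − 2.57) = 0.6554/8.130 = 0.0806 μM.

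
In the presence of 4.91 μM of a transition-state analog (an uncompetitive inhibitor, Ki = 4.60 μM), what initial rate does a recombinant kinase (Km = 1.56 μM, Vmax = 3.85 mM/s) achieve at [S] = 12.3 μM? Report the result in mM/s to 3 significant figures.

α = 1 + [I]/Ki = 1 + 4.91/4.60 = 2.067.
For an uncompetitive inhibitor, both parameters are divided by α, giving Vmax/α and Km/α: Km,app = 0.755 μM, Vmax,app = 1.86 mM/s.
v = Vmax,app·[S]/(Km,app + [S]) = 1.86 × 12.3/(0.755 + 12.3) = 1.75 mM/s.

1.75 mM/s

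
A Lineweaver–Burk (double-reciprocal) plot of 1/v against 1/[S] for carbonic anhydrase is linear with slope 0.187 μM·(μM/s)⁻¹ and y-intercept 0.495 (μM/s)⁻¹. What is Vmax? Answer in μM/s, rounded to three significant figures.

The y-intercept of a Lineweaver–Burk plot equals 1/Vmax, so Vmax = 1/0.495 = 2.02 μM/s.

2.02 μM/s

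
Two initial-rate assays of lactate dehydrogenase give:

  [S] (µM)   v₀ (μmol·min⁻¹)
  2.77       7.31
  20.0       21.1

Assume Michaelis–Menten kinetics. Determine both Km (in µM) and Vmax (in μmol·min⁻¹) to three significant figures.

Km = 8.71 µM; Vmax = 30.3 μmol·min⁻¹

From v = Vmax[S]/(Km+[S]), each point gives Vmax = v(Km+[S])/[S].
Equating: 7.31(Km+2.77)/2.77 = 21.1(Km+20.0)/20.0.
2.639·Km + 7.31 = 1.055·Km + 21.1, so (2.639 − 1.055)·Km = 21.1 − 7.31.
Km = 13.79/1.584 = 8.71 µM; then Vmax = 7.31(8.71+2.77)/2.77 = 30.3 μmol·min⁻¹.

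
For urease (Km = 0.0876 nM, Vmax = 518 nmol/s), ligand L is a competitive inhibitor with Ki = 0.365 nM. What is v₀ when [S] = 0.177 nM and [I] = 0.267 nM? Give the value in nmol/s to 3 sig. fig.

279 nmol/s

With α = 1 + [I]/Ki = 1 + 0.267/0.365 = 1.732, the competitive rate law is v = Vmax[S] / (αKm + [S]).
v = 518×0.177 / (1.732×0.0876 + 0.177) = 91.69/0.3287 = 279 nmol/s.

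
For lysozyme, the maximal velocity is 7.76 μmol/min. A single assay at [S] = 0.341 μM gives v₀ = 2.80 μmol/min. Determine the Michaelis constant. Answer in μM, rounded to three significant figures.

From v = Vmax[S]/(Km+[S]), Km = [S](Vmax − v)/v.
Km = 0.341 × (7.76 − 2.80) / 2.80 = 1.691/2.80 = 0.604 μM.

0.604 μM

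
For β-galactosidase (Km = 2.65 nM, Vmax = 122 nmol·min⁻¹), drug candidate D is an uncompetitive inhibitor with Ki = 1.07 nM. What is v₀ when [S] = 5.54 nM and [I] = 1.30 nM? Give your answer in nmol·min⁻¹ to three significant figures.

α = 1 + [I]/Ki = 1 + 1.30/1.07 = 2.215.
For an uncompetitive inhibitor, both parameters are divided by α, giving Vmax/α and Km/α: Km,app = 1.20 nM, Vmax,app = 55.1 nmol·min⁻¹.
v = Vmax,app·[S]/(Km,app + [S]) = 55.1 × 5.54/(1.20 + 5.54) = 45.3 nmol·min⁻¹.

45.3 nmol·min⁻¹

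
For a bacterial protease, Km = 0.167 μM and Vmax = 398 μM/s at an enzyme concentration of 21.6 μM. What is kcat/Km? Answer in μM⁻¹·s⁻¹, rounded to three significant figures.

110 μM⁻¹·s⁻¹

kcat = Vmax/[E]total = 398/21.6 = 18.4 s⁻¹.
kcat/Km = 18.4/0.167 = 110 μM⁻¹·s⁻¹.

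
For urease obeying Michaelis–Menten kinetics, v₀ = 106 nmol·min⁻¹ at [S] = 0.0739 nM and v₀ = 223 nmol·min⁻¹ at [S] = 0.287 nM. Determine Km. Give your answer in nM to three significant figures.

0.178 nM

In reciprocal form, 1/v = (Km/Vmax)·(1/[S]) + 1/Vmax. The two points give (1/[S], 1/v) = (13.53, 0.009434) and (3.484, 0.004484).
Slope = (0.009434 − 0.004484)/(13.53 − 3.484) = 0.0004926; intercept = 0.009434 − 0.0004926×13.53 = 0.002768.
Vmax = 1/intercept = 361 nmol·min⁻¹; Km = slope × Vmax = 0.0004926 × 361 = 0.178 nM.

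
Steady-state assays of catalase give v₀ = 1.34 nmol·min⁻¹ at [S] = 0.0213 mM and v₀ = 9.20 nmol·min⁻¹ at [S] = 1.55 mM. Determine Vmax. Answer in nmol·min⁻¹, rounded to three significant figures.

In reciprocal form, 1/v = (Km/Vmax)·(1/[S]) + 1/Vmax. The two points give (1/[S], 1/v) = (46.95, 0.7463) and (0.6452, 0.1087).
Slope = (0.7463 − 0.1087)/(46.95 − 0.6452) = 0.01377; intercept = 0.7463 − 0.01377×46.95 = 0.09981.
Vmax = 1/intercept = 10.0 nmol·min⁻¹; Km = slope × Vmax = 0.01377 × 10.0 = 0.138 mM.

10.0 nmol·min⁻¹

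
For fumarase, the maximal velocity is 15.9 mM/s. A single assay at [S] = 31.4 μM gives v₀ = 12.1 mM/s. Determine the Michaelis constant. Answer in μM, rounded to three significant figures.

9.86 μM

From v = Vmax[S]/(Km+[S]), Km = [S](Vmax − v)/v.
Km = 31.4 × (15.9 − 12.1) / 12.1 = 119.3/12.1 = 9.86 μM.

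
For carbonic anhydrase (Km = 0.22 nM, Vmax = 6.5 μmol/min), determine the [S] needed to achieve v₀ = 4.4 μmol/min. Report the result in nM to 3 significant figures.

0.461 nM

The required fractional saturation is v/Vmax = 4.4/6.5 = 0.6769.
Then [S]/(Km+[S]) = 0.6769 ⇒ [S] = 0.22 × 0.6769/(1 − 0.6769) = 0.461 nM.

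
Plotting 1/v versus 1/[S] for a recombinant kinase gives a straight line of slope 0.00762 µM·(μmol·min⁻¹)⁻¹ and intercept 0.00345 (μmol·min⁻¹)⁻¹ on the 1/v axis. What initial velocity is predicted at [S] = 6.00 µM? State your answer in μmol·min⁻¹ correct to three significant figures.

212 μmol·min⁻¹

The y-intercept is 1/Vmax, so Vmax = 1/0.00345 = 290 μmol·min⁻¹.
The slope is Km/Vmax, so Km = 0.00762 × 290 = 2.21 µM.
Then v = 290 × 6.00/(2.21 + 6.00) = 212 μmol·min⁻¹.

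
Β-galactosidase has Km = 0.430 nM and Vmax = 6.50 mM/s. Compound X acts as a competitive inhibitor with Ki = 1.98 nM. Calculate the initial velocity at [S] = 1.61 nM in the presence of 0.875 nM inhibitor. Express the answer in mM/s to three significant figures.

4.69 mM/s

α = 1 + [I]/Ki = 1 + 0.875/1.98 = 1.442.
For a competitive inhibitor, Vmax is unchanged and the apparent Km becomes α·Km: Km,app = 0.620 nM, Vmax,app = 6.50 mM/s.
v = Vmax,app·[S]/(Km,app + [S]) = 6.50 × 1.61/(0.620 + 1.61) = 4.69 mM/s.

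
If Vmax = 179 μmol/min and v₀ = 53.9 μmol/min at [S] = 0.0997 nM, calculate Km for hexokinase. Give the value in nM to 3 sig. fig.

0.231 nM

From v = Vmax[S]/(Km+[S]), Km = [S](Vmax − v)/v.
Km = 0.0997 × (179 − 53.9) / 53.9 = 12.47/53.9 = 0.231 nM.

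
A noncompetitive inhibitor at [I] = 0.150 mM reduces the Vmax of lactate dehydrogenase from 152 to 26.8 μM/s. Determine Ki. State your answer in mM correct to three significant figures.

Noncompetitive: Vmax,app = Vmax/α with α = 1 + [I]/Ki.
α = Vmax/Vmax,app = 152/26.8 = 5.672.
Ki = [I]/(α − 1) = 0.150/4.672 = 0.0321 mM.

0.0321 mM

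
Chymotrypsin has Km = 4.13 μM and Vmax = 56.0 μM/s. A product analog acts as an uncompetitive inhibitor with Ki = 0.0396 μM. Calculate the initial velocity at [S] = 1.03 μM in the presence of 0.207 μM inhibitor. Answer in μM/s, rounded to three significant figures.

5.47 μM/s

With α = 1 + [I]/Ki = 1 + 0.207/0.0396 = 6.227, the uncompetitive rate law is v = (Vmax/α)·[S] / (Km/α + [S]).
v = (56.0/6.227)×1.03 / (4.13/6.227 + 1.03) = 9.262/1.693 = 5.47 μM/s.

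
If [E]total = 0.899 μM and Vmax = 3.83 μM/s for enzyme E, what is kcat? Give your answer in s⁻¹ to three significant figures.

4.26 s⁻¹

kcat = Vmax/[E]total = 3.83 μM/s / 0.899 μM = 4.26 s⁻¹.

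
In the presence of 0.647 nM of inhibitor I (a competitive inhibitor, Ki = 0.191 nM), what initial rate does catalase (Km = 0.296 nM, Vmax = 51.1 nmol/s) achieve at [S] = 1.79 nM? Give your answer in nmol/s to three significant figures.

α = 1 + [I]/Ki = 1 + 0.647/0.191 = 4.387.
For a competitive inhibitor, Vmax is unchanged and the apparent Km becomes α·Km: Km,app = 1.30 nM, Vmax,app = 51.1 nmol/s.
v = Vmax,app·[S]/(Km,app + [S]) = 51.1 × 1.79/(1.30 + 1.79) = 29.6 nmol/s.

29.6 nmol/s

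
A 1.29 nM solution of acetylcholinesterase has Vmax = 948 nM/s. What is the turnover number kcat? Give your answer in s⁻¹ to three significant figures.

735 s⁻¹

kcat = Vmax/[E]total = 948 nM/s / 1.29 nM = 735 s⁻¹.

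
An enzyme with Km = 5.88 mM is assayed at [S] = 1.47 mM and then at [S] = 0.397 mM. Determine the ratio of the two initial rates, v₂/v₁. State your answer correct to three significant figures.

0.316

Since Vmax cancels, v₂/v₁ = [S]₂(Km+[S]₁) / [S]₁(Km+[S]₂).
= 0.397×(5.88+1.47) / (1.47×(5.88+0.397)) = 2.918/9.227 = 0.316.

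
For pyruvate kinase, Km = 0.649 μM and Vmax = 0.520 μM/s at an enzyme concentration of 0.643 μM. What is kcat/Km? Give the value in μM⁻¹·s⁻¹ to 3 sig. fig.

kcat = Vmax/[E]total = 0.520/0.643 = 0.809 s⁻¹.
kcat/Km = 0.809/0.649 = 1.25 μM⁻¹·s⁻¹.

1.25 μM⁻¹·s⁻¹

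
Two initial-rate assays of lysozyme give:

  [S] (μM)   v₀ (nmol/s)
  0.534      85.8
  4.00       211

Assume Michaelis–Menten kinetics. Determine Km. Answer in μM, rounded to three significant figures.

From v = Vmax[S]/(Km+[S]), each point gives Vmax = v(Km+[S])/[S].
Equating: 85.8(Km+0.534)/0.534 = 211(Km+4.00)/4.00.
160.7·Km + 85.8 = 52.75·Km + 211, so (160.7 − 52.75)·Km = 211 − 85.8.
Km = 125.2/107.9 = 1.16 μM; then Vmax = 85.8(1.16+0.534)/0.534 = 272 nmol/s.

1.16 μM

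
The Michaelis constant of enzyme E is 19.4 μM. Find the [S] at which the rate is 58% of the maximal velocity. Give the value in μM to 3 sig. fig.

26.8 μM

v/Vmax = [S]/(Km+[S]) = 0.58, so [S] = Km·0.58/(1 − 0.58) = 19.4 × 1.381.
[S] = 26.8 μM.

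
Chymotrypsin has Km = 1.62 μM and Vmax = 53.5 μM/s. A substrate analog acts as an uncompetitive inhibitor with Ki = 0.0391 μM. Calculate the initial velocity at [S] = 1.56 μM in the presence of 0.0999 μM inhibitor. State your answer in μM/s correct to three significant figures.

α = 1 + [I]/Ki = 1 + 0.0999/0.0391 = 3.555.
For an uncompetitive inhibitor, both parameters are divided by α, giving Vmax/α and Km/α: Km,app = 0.456 μM, Vmax,app = 15.0 μM/s.
v = Vmax,app·[S]/(Km,app + [S]) = 15.0 × 1.56/(0.456 + 1.56) = 11.6 μM/s.

11.6 μM/s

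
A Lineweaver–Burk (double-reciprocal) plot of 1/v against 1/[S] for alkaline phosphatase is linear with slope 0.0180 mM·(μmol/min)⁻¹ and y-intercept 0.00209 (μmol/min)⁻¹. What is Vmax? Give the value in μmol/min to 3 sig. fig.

478 μmol/min

The y-intercept of a Lineweaver–Burk plot equals 1/Vmax, so Vmax = 1/0.00209 = 478 μmol/min.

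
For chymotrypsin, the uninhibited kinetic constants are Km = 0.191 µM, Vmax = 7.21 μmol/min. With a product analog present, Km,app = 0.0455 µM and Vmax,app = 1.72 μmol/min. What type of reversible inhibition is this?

Both Km and Vmax decrease by the same factor (~4.20-fold) — characteristic of uncompetitive inhibition.

uncompetitive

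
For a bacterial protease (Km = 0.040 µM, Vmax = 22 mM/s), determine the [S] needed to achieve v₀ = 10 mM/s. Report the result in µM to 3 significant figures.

Rearranging v = Vmax[S]/(Km+[S]) gives [S] = Km·v/(Vmax − v).
[S] = 0.040 × 10 / (22 − 10) = 0.4000/12.00 = 0.0333 µM.

0.0333 µM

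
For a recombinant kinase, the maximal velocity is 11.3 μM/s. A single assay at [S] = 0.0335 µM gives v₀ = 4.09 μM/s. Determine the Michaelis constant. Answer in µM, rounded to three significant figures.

v/Vmax = 4.09/11.3 = 0.3619 = [S]/(Km+[S]).
So Km + [S] = [S]/0.3619 = 0.09256 µM, giving Km = 0.09256 − 0.0335 = 0.0591 µM.

0.0591 µM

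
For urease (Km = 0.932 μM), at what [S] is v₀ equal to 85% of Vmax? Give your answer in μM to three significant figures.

5.28 μM

v/Vmax = [S]/(Km+[S]) = 0.85, so [S] = Km·0.85/(1 − 0.85) = 0.932 × 5.667.
[S] = 5.28 μM.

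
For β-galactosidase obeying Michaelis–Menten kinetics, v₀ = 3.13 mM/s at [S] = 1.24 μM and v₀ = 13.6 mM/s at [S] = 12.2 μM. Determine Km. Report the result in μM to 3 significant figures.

From v = Vmax[S]/(Km+[S]), each point gives Vmax = v(Km+[S])/[S].
Equating: 3.13(Km+1.24)/1.24 = 13.6(Km+12.2)/12.2.
2.524·Km + 3.13 = 1.115·Km + 13.6, so (2.524 − 1.115)·Km = 13.6 − 3.13.
Km = 10.47/1.409 = 7.43 μM; then Vmax = 3.13(7.43+1.24)/1.24 = 21.9 mM/s.

7.43 μM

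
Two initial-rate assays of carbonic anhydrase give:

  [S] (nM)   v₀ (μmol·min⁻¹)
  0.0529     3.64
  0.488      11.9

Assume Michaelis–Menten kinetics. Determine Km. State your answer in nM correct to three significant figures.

In reciprocal form, 1/v = (Km/Vmax)·(1/[S]) + 1/Vmax. The two points give (1/[S], 1/v) = (18.90, 0.2747) and (2.049, 0.08403).
Slope = (0.2747 − 0.08403)/(18.90 − 2.049) = 0.01131; intercept = 0.2747 − 0.01131×18.90 = 0.06085.
Vmax = 1/intercept = 16.4 μmol·min⁻¹; Km = slope × Vmax = 0.01131 × 16.4 = 0.186 nM.

0.186 nM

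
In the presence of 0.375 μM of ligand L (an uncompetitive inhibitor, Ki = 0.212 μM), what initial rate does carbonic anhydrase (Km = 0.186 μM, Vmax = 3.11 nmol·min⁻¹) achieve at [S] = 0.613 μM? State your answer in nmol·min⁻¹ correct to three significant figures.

With α = 1 + [I]/Ki = 1 + 0.375/0.212 = 2.769, the uncompetitive rate law is v = (Vmax/α)·[S] / (Km/α + [S]).
v = (3.11/2.769)×0.613 / (0.186/2.769 + 0.613) = 0.6885/0.6802 = 1.01 nmol·min⁻¹.

1.01 nmol·min⁻¹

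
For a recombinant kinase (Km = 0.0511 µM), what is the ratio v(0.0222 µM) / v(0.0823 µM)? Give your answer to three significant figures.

0.491

The fractional saturations are [S]/(Km+[S]) = 0.0823/0.1334 = 0.6169 and 0.0222/0.07330 = 0.3029.
v₂/v₁ is just their ratio: 0.3029/0.6169 = 0.491.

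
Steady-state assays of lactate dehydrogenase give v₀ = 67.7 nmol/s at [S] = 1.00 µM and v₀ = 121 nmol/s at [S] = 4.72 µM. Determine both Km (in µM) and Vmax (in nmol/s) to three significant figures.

Km = 1.27 µM; Vmax = 153 nmol/s

From v = Vmax[S]/(Km+[S]), each point gives Vmax = v(Km+[S])/[S].
Equating: 67.7(Km+1.00)/1.00 = 121(Km+4.72)/4.72.
67.70·Km + 67.7 = 25.64·Km + 121, so (67.70 − 25.64)·Km = 121 − 67.7.
Km = 53.30/42.06 = 1.27 µM; then Vmax = 67.7(1.27+1.00)/1.00 = 153 nmol/s.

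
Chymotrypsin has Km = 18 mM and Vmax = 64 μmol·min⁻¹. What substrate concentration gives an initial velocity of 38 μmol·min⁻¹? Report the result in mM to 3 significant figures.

26.3 mM

The required fractional saturation is v/Vmax = 38/64 = 0.5938.
Then [S]/(Km+[S]) = 0.5938 ⇒ [S] = 18 × 0.5938/(1 − 0.5938) = 26.3 mM.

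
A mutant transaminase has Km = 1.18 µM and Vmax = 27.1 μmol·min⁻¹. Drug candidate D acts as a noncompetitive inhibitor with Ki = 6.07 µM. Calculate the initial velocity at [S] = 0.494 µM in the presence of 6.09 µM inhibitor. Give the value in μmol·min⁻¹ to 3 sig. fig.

3.99 μmol·min⁻¹

With α = 1 + [I]/Ki = 1 + 6.09/6.07 = 2.003, the noncompetitive rate law is v = (Vmax/α)·[S] / (Km + [S]).
v = (27.1/2.003)×0.494 / (1.18 + 0.494) = 6.683/1.674 = 3.99 μmol·min⁻¹.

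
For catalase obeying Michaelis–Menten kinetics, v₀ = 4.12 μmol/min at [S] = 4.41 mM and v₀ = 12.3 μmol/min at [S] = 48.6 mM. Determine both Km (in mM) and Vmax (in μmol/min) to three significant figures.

From v = Vmax[S]/(Km+[S]), each point gives Vmax = v(Km+[S])/[S].
Equating: 4.12(Km+4.41)/4.41 = 12.3(Km+48.6)/48.6.
0.9342·Km + 4.12 = 0.2531·Km + 12.3, so (0.9342 − 0.2531)·Km = 12.3 − 4.12.
Km = 8.180/0.6812 = 12.0 mM; then Vmax = 4.12(12.0+4.41)/4.41 = 15.3 μmol/min.

Km = 12.0 mM; Vmax = 15.3 μmol/min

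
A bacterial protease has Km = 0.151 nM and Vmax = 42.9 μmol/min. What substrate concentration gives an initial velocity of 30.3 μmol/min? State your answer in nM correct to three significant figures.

0.363 nM

The required fractional saturation is v/Vmax = 30.3/42.9 = 0.7063.
Then [S]/(Km+[S]) = 0.7063 ⇒ [S] = 0.151 × 0.7063/(1 − 0.7063) = 0.363 nM.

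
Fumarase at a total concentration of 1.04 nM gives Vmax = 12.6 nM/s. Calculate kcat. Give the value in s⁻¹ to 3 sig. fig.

kcat = Vmax/[E]total = 12.6 nM/s / 1.04 nM = 12.1 s⁻¹.

12.1 s⁻¹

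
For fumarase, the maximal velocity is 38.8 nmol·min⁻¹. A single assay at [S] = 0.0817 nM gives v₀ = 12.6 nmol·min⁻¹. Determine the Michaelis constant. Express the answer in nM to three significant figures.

0.170 nM

From v = Vmax[S]/(Km+[S]), Km = [S](Vmax − v)/v.
Km = 0.0817 × (38.8 − 12.6) / 12.6 = 2.141/12.6 = 0.170 nM.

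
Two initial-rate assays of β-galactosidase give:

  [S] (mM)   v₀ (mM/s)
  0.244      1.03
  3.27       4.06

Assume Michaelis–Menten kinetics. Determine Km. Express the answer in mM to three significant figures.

In reciprocal form, 1/v = (Km/Vmax)·(1/[S]) + 1/Vmax. The two points give (1/[S], 1/v) = (4.098, 0.9709) and (0.3058, 0.2463).
Slope = (0.9709 − 0.2463)/(4.098 − 0.3058) = 0.1911; intercept = 0.9709 − 0.1911×4.098 = 0.1879.
Vmax = 1/intercept = 5.32 mM/s; Km = slope × Vmax = 0.1911 × 5.32 = 1.02 mM.

1.02 mM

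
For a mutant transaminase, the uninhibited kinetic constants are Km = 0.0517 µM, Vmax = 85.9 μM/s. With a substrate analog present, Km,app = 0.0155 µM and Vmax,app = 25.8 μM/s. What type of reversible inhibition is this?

Both Km and Vmax decrease by the same factor (~3.33-fold) — characteristic of uncompetitive inhibition.

uncompetitive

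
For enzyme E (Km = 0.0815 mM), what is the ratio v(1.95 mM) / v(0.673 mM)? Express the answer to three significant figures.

The fractional saturations are [S]/(Km+[S]) = 0.673/0.7545 = 0.8920 and 1.95/2.031 = 0.9599.
v₂/v₁ is just their ratio: 0.9599/0.8920 = 1.08.

1.08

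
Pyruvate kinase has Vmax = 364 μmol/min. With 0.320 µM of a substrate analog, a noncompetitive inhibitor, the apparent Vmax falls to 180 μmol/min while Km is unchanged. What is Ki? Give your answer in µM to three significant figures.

Noncompetitive: Vmax,app = Vmax/α with α = 1 + [I]/Ki.
α = Vmax/Vmax,app = 364/180 = 2.022.
Since α = 1 + [I]/Ki, [I]/Ki = 2.022 − 1 = 1.022 and Ki = 0.320/1.022 = 0.313 µM.

0.313 µM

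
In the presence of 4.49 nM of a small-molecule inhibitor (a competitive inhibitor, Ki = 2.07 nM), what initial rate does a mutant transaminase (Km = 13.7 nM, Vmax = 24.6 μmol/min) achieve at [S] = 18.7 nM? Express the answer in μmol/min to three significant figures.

7.41 μmol/min

With α = 1 + [I]/Ki = 1 + 4.49/2.07 = 3.169, the competitive rate law is v = Vmax[S] / (αKm + [S]).
v = 24.6×18.7 / (3.169×13.7 + 18.7) = 460.0/62.12 = 7.41 μmol/min.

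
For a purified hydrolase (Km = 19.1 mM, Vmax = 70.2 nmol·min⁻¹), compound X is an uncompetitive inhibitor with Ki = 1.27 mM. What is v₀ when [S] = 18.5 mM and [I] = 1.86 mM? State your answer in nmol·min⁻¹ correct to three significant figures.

20.1 nmol·min⁻¹

α = 1 + [I]/Ki = 1 + 1.86/1.27 = 2.465.
For an uncompetitive inhibitor, both parameters are divided by α, giving Vmax/α and Km/α: Km,app = 7.75 mM, Vmax,app = 28.5 nmol·min⁻¹.
v = Vmax,app·[S]/(Km,app + [S]) = 28.5 × 18.5/(7.75 + 18.5) = 20.1 nmol·min⁻¹.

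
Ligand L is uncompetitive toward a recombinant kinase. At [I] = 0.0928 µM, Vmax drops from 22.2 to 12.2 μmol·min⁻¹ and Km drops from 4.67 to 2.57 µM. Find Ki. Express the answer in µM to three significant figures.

0.113 µM

Uncompetitive: Vmax,app = Vmax/α (and Km,app = Km/α) with α = 1 + [I]/Ki.
α = Vmax/Vmax,app = 22.2/12.2 = 1.820.
Since α = 1 + [I]/Ki, [I]/Ki = 1.820 − 1 = 0.8197 and Ki = 0.0928/0.8197 = 0.113 µM.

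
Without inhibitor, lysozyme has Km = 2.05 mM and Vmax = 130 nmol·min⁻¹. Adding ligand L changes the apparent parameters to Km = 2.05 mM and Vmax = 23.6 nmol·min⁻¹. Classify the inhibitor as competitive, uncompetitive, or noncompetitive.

noncompetitive

Vmax decreases (130 → 23.6 nmol·min⁻¹) while Km is unchanged — pure noncompetitive inhibition.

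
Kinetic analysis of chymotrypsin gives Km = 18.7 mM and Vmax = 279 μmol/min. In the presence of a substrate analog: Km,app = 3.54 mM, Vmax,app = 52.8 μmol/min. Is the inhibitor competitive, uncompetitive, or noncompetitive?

uncompetitive

Both Km and Vmax decrease by the same factor (~5.28-fold) — characteristic of uncompetitive inhibition.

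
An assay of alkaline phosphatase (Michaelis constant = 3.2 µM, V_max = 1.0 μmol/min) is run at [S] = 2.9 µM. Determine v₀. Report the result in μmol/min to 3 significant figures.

0.475 μmol/min

[S]/(Km+[S]) = 2.9/6.100 = 0.4754, the fractional saturation.
v = 0.4754 × Vmax = 0.4754 × 1.0 = 0.475 μmol/min.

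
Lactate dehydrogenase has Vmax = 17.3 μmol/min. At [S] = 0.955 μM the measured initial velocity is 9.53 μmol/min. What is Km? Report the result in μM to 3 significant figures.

v/Vmax = 9.53/17.3 = 0.5509 = [S]/(Km+[S]).
So Km + [S] = [S]/0.5509 = 1.734 μM, giving Km = 1.734 − 0.955 = 0.779 μM.

0.779 μM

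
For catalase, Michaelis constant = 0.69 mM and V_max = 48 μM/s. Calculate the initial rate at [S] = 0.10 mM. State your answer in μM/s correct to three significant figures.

6.08 μM/s

v = Vmax·[S]/(Km + [S]) = 48 × 0.10 / (0.69 + 0.10)
  = 4.800 / 0.7900 = 6.08 μM/s.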